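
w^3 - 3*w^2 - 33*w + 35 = (w - 7)*(w - 1)*(w + 5)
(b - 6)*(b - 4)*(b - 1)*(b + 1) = b^4 - 10*b^3 + 23*b^2 + 10*b - 24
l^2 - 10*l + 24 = (l - 6)*(l - 4)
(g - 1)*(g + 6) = g^2 + 5*g - 6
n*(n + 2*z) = n^2 + 2*n*z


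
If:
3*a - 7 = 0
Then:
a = 7/3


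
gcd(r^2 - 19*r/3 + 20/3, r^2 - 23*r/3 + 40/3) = r - 5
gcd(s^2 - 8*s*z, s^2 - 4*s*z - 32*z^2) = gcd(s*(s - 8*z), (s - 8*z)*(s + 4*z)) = -s + 8*z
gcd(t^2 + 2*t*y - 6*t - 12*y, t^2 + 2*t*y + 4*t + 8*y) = t + 2*y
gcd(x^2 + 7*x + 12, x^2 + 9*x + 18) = x + 3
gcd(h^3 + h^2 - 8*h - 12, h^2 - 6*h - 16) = h + 2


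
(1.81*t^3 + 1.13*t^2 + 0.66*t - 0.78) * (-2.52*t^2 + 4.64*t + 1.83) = -4.5612*t^5 + 5.5508*t^4 + 6.8923*t^3 + 7.0959*t^2 - 2.4114*t - 1.4274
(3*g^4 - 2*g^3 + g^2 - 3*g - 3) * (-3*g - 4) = -9*g^5 - 6*g^4 + 5*g^3 + 5*g^2 + 21*g + 12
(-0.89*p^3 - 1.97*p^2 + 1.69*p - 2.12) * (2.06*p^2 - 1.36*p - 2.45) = -1.8334*p^5 - 2.8478*p^4 + 8.3411*p^3 - 1.8391*p^2 - 1.2573*p + 5.194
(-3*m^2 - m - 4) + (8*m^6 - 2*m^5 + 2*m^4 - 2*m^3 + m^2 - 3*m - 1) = 8*m^6 - 2*m^5 + 2*m^4 - 2*m^3 - 2*m^2 - 4*m - 5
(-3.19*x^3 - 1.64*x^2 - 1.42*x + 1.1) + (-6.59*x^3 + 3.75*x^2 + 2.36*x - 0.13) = -9.78*x^3 + 2.11*x^2 + 0.94*x + 0.97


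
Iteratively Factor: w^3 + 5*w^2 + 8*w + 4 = (w + 1)*(w^2 + 4*w + 4) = (w + 1)*(w + 2)*(w + 2)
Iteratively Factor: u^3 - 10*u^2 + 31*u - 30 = (u - 5)*(u^2 - 5*u + 6) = (u - 5)*(u - 3)*(u - 2)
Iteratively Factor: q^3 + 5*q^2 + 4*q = (q + 4)*(q^2 + q) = (q + 1)*(q + 4)*(q)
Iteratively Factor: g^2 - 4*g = (g)*(g - 4)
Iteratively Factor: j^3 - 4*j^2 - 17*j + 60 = (j - 5)*(j^2 + j - 12) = (j - 5)*(j - 3)*(j + 4)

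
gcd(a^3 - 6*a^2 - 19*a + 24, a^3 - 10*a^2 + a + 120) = a^2 - 5*a - 24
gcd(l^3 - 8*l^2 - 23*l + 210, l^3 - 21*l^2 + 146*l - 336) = l^2 - 13*l + 42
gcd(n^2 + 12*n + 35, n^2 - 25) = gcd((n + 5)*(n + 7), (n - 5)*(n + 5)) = n + 5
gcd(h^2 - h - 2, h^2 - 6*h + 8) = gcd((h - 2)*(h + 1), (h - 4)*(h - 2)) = h - 2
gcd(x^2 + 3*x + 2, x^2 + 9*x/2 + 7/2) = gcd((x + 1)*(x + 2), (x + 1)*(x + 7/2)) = x + 1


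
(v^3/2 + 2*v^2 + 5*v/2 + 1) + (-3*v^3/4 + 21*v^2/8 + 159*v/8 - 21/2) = -v^3/4 + 37*v^2/8 + 179*v/8 - 19/2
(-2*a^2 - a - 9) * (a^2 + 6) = -2*a^4 - a^3 - 21*a^2 - 6*a - 54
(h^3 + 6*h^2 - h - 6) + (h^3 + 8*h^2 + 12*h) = 2*h^3 + 14*h^2 + 11*h - 6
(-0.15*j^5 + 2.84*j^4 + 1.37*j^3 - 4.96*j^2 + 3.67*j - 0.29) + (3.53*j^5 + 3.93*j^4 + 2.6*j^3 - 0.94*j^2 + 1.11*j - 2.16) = 3.38*j^5 + 6.77*j^4 + 3.97*j^3 - 5.9*j^2 + 4.78*j - 2.45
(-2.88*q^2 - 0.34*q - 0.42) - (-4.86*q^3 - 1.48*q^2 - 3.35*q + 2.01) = 4.86*q^3 - 1.4*q^2 + 3.01*q - 2.43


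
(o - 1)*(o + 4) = o^2 + 3*o - 4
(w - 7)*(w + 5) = w^2 - 2*w - 35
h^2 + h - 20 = (h - 4)*(h + 5)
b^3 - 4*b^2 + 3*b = b*(b - 3)*(b - 1)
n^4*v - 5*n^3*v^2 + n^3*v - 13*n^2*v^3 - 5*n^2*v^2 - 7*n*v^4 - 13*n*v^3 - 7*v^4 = (n - 7*v)*(n + v)^2*(n*v + v)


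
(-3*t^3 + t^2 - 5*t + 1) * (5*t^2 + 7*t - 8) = -15*t^5 - 16*t^4 + 6*t^3 - 38*t^2 + 47*t - 8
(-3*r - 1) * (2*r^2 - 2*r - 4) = -6*r^3 + 4*r^2 + 14*r + 4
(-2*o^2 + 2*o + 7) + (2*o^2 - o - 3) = o + 4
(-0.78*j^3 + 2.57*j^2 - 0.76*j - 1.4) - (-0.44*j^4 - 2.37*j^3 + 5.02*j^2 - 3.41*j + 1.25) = 0.44*j^4 + 1.59*j^3 - 2.45*j^2 + 2.65*j - 2.65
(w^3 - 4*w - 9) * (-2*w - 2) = -2*w^4 - 2*w^3 + 8*w^2 + 26*w + 18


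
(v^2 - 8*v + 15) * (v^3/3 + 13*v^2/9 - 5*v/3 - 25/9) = v^5/3 - 11*v^4/9 - 74*v^3/9 + 290*v^2/9 - 25*v/9 - 125/3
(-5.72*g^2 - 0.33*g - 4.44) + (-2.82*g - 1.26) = -5.72*g^2 - 3.15*g - 5.7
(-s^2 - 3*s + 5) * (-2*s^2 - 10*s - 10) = 2*s^4 + 16*s^3 + 30*s^2 - 20*s - 50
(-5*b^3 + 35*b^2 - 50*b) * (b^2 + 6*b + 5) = -5*b^5 + 5*b^4 + 135*b^3 - 125*b^2 - 250*b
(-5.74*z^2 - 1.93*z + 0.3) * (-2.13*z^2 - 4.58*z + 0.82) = 12.2262*z^4 + 30.4001*z^3 + 3.4936*z^2 - 2.9566*z + 0.246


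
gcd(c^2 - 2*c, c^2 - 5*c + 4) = 1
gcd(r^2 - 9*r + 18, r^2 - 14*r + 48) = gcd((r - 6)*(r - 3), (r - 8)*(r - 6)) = r - 6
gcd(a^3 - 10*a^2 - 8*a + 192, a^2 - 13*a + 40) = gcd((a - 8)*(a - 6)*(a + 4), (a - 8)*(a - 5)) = a - 8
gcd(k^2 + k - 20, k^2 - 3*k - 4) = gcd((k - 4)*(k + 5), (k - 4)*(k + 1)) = k - 4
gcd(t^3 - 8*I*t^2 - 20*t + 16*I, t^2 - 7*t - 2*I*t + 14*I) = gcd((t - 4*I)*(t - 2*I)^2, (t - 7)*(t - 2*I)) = t - 2*I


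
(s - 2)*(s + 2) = s^2 - 4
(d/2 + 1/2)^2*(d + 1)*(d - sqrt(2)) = d^4/4 - sqrt(2)*d^3/4 + 3*d^3/4 - 3*sqrt(2)*d^2/4 + 3*d^2/4 - 3*sqrt(2)*d/4 + d/4 - sqrt(2)/4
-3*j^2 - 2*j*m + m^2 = (-3*j + m)*(j + m)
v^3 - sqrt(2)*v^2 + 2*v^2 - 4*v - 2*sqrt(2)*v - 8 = (v + 2)*(v - 2*sqrt(2))*(v + sqrt(2))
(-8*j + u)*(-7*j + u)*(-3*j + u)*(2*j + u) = -336*j^4 + 34*j^3*u + 65*j^2*u^2 - 16*j*u^3 + u^4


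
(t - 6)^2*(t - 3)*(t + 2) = t^4 - 13*t^3 + 42*t^2 + 36*t - 216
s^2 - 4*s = s*(s - 4)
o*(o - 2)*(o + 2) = o^3 - 4*o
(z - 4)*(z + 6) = z^2 + 2*z - 24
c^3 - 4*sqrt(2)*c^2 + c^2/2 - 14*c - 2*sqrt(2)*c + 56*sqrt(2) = (c - 7/2)*(c + 4)*(c - 4*sqrt(2))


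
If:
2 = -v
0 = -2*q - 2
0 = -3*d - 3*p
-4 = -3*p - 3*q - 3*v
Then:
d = -13/3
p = 13/3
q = -1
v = -2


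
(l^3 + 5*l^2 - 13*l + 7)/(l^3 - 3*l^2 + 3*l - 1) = (l + 7)/(l - 1)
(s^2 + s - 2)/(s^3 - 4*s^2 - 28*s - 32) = (s - 1)/(s^2 - 6*s - 16)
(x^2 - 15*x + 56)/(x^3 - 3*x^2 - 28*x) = (x - 8)/(x*(x + 4))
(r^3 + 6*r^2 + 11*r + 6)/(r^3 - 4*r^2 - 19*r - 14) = (r + 3)/(r - 7)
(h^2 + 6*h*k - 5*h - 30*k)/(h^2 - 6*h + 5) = (h + 6*k)/(h - 1)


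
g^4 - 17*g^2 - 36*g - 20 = (g - 5)*(g + 1)*(g + 2)^2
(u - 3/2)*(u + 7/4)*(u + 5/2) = u^3 + 11*u^2/4 - 2*u - 105/16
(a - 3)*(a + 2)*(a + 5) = a^3 + 4*a^2 - 11*a - 30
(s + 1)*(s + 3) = s^2 + 4*s + 3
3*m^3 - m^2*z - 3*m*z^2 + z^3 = (-3*m + z)*(-m + z)*(m + z)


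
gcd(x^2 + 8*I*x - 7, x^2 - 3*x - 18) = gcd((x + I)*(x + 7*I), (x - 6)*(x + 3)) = 1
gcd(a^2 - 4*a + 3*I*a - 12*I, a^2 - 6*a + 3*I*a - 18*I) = a + 3*I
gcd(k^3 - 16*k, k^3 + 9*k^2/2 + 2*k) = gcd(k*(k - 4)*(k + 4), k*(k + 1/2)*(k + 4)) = k^2 + 4*k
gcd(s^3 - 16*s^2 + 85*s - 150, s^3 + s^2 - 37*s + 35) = s - 5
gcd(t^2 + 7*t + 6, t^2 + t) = t + 1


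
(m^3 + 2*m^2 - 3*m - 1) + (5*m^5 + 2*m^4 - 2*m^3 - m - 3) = 5*m^5 + 2*m^4 - m^3 + 2*m^2 - 4*m - 4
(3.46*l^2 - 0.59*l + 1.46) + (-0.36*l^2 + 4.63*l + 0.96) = 3.1*l^2 + 4.04*l + 2.42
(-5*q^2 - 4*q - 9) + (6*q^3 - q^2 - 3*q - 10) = 6*q^3 - 6*q^2 - 7*q - 19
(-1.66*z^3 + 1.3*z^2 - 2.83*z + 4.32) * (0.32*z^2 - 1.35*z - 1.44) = -0.5312*z^5 + 2.657*z^4 - 0.270200000000001*z^3 + 3.3309*z^2 - 1.7568*z - 6.2208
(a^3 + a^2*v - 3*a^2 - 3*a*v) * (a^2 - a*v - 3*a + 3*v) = a^5 - 6*a^4 - a^3*v^2 + 9*a^3 + 6*a^2*v^2 - 9*a*v^2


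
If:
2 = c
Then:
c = 2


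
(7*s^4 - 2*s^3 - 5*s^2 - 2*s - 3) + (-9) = 7*s^4 - 2*s^3 - 5*s^2 - 2*s - 12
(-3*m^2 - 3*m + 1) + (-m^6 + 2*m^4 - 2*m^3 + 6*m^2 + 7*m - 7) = -m^6 + 2*m^4 - 2*m^3 + 3*m^2 + 4*m - 6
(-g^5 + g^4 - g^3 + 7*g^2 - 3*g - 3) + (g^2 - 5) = -g^5 + g^4 - g^3 + 8*g^2 - 3*g - 8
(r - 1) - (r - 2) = 1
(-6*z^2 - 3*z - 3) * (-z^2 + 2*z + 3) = 6*z^4 - 9*z^3 - 21*z^2 - 15*z - 9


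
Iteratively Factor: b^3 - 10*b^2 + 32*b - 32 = (b - 4)*(b^2 - 6*b + 8) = (b - 4)*(b - 2)*(b - 4)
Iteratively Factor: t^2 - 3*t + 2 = (t - 2)*(t - 1)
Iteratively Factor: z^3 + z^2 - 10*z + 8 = (z - 2)*(z^2 + 3*z - 4) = (z - 2)*(z - 1)*(z + 4)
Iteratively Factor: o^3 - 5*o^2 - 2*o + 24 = (o - 3)*(o^2 - 2*o - 8) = (o - 3)*(o + 2)*(o - 4)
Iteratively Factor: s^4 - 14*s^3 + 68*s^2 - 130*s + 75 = (s - 5)*(s^3 - 9*s^2 + 23*s - 15) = (s - 5)*(s - 3)*(s^2 - 6*s + 5) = (s - 5)*(s - 3)*(s - 1)*(s - 5)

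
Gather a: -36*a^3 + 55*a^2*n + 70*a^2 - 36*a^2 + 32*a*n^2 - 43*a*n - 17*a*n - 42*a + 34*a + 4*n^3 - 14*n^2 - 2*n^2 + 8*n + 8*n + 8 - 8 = -36*a^3 + a^2*(55*n + 34) + a*(32*n^2 - 60*n - 8) + 4*n^3 - 16*n^2 + 16*n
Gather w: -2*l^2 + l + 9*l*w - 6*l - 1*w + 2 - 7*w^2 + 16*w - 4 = -2*l^2 - 5*l - 7*w^2 + w*(9*l + 15) - 2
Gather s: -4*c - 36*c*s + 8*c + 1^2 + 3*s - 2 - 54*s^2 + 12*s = 4*c - 54*s^2 + s*(15 - 36*c) - 1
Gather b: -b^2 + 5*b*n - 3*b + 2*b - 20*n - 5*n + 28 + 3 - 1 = -b^2 + b*(5*n - 1) - 25*n + 30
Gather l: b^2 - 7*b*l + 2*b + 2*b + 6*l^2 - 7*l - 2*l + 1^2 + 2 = b^2 + 4*b + 6*l^2 + l*(-7*b - 9) + 3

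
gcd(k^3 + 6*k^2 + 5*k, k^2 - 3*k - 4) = k + 1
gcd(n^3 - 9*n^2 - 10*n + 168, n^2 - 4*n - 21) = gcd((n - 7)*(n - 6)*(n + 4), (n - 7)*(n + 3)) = n - 7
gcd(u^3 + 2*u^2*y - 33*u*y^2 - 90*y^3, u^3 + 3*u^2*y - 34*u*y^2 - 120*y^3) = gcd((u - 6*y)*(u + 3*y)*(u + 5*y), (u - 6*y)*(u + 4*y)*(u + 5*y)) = -u^2 + u*y + 30*y^2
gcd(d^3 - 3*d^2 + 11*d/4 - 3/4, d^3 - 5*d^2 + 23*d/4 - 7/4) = d^2 - 3*d/2 + 1/2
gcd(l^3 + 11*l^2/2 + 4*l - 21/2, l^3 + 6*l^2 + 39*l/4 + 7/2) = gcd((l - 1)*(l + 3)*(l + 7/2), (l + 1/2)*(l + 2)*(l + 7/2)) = l + 7/2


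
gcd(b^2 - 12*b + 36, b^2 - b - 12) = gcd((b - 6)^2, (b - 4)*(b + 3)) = 1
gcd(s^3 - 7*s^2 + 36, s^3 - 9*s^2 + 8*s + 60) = s^2 - 4*s - 12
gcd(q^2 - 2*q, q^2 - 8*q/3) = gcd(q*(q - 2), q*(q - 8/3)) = q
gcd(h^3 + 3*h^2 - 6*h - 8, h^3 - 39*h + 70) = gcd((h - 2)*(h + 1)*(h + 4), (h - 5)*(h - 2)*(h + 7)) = h - 2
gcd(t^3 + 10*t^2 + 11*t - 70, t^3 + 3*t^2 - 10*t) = t^2 + 3*t - 10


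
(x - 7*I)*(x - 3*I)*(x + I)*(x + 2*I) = x^4 - 7*I*x^3 + 7*x^2 - 43*I*x + 42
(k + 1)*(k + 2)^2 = k^3 + 5*k^2 + 8*k + 4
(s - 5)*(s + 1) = s^2 - 4*s - 5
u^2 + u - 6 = (u - 2)*(u + 3)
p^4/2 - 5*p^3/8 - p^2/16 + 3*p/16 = p*(p/2 + 1/4)*(p - 1)*(p - 3/4)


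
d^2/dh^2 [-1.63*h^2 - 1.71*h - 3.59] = -3.26000000000000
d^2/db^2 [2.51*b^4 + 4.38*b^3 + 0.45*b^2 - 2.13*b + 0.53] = 30.12*b^2 + 26.28*b + 0.9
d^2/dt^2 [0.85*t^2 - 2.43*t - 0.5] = 1.70000000000000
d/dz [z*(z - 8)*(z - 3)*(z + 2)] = 4*z^3 - 27*z^2 + 4*z + 48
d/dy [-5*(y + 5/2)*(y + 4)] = -10*y - 65/2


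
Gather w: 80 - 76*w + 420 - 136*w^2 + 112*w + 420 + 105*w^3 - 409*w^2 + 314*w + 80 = 105*w^3 - 545*w^2 + 350*w + 1000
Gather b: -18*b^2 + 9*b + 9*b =-18*b^2 + 18*b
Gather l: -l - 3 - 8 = -l - 11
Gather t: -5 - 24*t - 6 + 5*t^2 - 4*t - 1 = 5*t^2 - 28*t - 12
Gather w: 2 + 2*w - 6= 2*w - 4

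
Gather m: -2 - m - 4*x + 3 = -m - 4*x + 1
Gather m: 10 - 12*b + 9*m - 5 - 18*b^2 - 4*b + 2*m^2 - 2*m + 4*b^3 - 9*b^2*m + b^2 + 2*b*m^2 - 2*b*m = 4*b^3 - 17*b^2 - 16*b + m^2*(2*b + 2) + m*(-9*b^2 - 2*b + 7) + 5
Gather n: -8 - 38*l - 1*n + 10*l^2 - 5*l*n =10*l^2 - 38*l + n*(-5*l - 1) - 8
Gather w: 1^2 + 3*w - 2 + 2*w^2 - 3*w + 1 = 2*w^2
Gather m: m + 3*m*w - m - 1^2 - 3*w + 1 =3*m*w - 3*w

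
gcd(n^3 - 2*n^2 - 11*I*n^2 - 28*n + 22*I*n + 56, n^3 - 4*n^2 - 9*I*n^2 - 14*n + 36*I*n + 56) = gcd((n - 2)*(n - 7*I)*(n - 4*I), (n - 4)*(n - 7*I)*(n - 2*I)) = n - 7*I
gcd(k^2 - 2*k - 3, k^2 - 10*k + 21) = k - 3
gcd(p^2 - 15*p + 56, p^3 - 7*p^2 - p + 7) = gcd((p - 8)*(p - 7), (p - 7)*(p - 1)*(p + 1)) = p - 7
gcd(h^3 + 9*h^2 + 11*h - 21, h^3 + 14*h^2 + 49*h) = h + 7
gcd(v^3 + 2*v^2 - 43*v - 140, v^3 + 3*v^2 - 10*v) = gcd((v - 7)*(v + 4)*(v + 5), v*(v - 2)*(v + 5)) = v + 5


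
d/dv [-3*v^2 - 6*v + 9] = -6*v - 6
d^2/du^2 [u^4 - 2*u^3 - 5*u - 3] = 12*u*(u - 1)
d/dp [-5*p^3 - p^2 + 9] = p*(-15*p - 2)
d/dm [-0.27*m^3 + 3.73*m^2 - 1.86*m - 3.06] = -0.81*m^2 + 7.46*m - 1.86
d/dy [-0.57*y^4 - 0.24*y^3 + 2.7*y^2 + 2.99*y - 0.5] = -2.28*y^3 - 0.72*y^2 + 5.4*y + 2.99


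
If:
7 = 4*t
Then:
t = 7/4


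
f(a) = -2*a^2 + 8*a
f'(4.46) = -9.84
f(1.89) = 7.98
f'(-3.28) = 21.12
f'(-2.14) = 16.56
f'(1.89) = 0.44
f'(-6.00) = 32.00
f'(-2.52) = 18.08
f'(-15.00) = 68.00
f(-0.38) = -3.33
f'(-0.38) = 9.52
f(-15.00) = -570.00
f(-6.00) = -120.00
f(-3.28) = -47.76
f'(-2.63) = 18.52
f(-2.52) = -32.86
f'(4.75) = -11.00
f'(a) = 8 - 4*a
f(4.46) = -4.10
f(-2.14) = -26.28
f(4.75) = -7.12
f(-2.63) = -34.87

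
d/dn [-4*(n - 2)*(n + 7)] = -8*n - 20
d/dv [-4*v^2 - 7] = -8*v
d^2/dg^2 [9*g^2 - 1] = 18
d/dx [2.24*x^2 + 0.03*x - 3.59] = 4.48*x + 0.03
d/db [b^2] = 2*b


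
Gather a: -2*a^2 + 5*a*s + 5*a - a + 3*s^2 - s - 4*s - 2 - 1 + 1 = -2*a^2 + a*(5*s + 4) + 3*s^2 - 5*s - 2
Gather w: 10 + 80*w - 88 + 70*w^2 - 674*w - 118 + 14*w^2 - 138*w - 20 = 84*w^2 - 732*w - 216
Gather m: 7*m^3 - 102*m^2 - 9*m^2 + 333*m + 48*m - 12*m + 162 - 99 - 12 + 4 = 7*m^3 - 111*m^2 + 369*m + 55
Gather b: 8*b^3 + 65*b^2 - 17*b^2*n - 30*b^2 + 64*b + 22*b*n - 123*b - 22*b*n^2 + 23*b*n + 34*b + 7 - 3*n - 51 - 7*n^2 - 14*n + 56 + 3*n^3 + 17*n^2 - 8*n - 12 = 8*b^3 + b^2*(35 - 17*n) + b*(-22*n^2 + 45*n - 25) + 3*n^3 + 10*n^2 - 25*n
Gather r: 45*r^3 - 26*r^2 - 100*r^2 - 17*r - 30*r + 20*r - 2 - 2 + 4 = 45*r^3 - 126*r^2 - 27*r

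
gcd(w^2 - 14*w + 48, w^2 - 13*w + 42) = w - 6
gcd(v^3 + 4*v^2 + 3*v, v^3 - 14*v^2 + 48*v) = v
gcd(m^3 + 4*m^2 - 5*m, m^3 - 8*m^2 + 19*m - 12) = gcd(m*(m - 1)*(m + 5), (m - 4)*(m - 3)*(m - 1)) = m - 1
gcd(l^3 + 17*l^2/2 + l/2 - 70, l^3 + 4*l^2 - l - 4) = l + 4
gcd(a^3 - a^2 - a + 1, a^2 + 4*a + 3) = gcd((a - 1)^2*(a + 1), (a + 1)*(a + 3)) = a + 1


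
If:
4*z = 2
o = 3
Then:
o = 3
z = 1/2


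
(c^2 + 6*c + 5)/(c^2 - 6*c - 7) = (c + 5)/(c - 7)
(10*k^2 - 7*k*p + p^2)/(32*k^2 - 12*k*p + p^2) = (10*k^2 - 7*k*p + p^2)/(32*k^2 - 12*k*p + p^2)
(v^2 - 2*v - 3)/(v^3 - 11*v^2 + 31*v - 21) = (v + 1)/(v^2 - 8*v + 7)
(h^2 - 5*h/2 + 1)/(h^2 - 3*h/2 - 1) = (2*h - 1)/(2*h + 1)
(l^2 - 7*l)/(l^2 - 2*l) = (l - 7)/(l - 2)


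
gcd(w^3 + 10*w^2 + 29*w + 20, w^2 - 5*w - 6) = w + 1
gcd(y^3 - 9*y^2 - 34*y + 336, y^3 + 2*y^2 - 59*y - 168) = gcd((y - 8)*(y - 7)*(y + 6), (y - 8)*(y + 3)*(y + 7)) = y - 8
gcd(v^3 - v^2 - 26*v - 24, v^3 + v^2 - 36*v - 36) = v^2 - 5*v - 6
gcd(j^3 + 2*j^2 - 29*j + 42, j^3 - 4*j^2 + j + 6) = j^2 - 5*j + 6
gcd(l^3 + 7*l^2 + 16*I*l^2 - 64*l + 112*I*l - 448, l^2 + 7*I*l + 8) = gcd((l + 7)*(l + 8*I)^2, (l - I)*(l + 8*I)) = l + 8*I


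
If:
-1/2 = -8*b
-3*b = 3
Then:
No Solution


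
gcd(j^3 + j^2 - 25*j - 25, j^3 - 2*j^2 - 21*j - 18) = j + 1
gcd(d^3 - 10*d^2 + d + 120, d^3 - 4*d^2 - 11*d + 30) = d^2 - 2*d - 15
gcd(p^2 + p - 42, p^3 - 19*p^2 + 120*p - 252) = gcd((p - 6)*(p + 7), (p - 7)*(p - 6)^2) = p - 6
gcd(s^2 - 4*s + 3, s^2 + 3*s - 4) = s - 1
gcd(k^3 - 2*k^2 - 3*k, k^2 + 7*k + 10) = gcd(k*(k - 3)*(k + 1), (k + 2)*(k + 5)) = 1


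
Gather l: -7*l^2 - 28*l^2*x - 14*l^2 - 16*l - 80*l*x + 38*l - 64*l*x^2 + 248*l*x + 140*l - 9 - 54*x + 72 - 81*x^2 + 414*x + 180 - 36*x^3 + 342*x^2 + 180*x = l^2*(-28*x - 21) + l*(-64*x^2 + 168*x + 162) - 36*x^3 + 261*x^2 + 540*x + 243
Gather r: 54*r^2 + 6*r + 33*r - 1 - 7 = 54*r^2 + 39*r - 8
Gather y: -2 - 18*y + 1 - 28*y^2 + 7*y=-28*y^2 - 11*y - 1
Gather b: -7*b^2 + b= -7*b^2 + b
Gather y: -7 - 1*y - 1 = -y - 8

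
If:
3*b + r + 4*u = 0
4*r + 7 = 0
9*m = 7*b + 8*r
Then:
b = 7/12 - 4*u/3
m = -28*u/27 - 119/108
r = -7/4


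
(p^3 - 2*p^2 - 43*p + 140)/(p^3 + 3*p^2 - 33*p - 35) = (p - 4)/(p + 1)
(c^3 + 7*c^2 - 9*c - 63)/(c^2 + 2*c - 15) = (c^2 + 10*c + 21)/(c + 5)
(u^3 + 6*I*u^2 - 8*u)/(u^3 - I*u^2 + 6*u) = (u + 4*I)/(u - 3*I)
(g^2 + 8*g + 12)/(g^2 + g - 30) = (g + 2)/(g - 5)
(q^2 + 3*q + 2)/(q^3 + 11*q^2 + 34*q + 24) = (q + 2)/(q^2 + 10*q + 24)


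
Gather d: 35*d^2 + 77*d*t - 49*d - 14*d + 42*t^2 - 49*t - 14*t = 35*d^2 + d*(77*t - 63) + 42*t^2 - 63*t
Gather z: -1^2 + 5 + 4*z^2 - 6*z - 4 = 4*z^2 - 6*z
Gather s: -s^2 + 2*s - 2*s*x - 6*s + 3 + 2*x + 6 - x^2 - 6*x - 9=-s^2 + s*(-2*x - 4) - x^2 - 4*x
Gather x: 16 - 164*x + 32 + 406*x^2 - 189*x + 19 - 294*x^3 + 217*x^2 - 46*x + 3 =-294*x^3 + 623*x^2 - 399*x + 70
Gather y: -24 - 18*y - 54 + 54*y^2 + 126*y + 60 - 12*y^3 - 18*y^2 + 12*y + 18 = -12*y^3 + 36*y^2 + 120*y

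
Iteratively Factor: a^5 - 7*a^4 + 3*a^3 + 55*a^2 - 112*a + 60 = (a + 3)*(a^4 - 10*a^3 + 33*a^2 - 44*a + 20) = (a - 2)*(a + 3)*(a^3 - 8*a^2 + 17*a - 10) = (a - 2)^2*(a + 3)*(a^2 - 6*a + 5) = (a - 2)^2*(a - 1)*(a + 3)*(a - 5)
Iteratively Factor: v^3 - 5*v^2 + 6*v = (v - 2)*(v^2 - 3*v) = (v - 3)*(v - 2)*(v)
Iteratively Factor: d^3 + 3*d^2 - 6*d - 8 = (d + 4)*(d^2 - d - 2) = (d - 2)*(d + 4)*(d + 1)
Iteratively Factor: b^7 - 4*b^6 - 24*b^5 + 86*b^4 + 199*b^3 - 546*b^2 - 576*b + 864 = (b + 3)*(b^6 - 7*b^5 - 3*b^4 + 95*b^3 - 86*b^2 - 288*b + 288) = (b + 3)^2*(b^5 - 10*b^4 + 27*b^3 + 14*b^2 - 128*b + 96) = (b - 1)*(b + 3)^2*(b^4 - 9*b^3 + 18*b^2 + 32*b - 96) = (b - 4)*(b - 1)*(b + 3)^2*(b^3 - 5*b^2 - 2*b + 24) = (b - 4)^2*(b - 1)*(b + 3)^2*(b^2 - b - 6) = (b - 4)^2*(b - 3)*(b - 1)*(b + 3)^2*(b + 2)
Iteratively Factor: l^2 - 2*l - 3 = (l + 1)*(l - 3)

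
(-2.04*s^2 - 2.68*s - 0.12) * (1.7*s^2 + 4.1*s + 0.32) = -3.468*s^4 - 12.92*s^3 - 11.8448*s^2 - 1.3496*s - 0.0384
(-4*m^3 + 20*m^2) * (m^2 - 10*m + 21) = -4*m^5 + 60*m^4 - 284*m^3 + 420*m^2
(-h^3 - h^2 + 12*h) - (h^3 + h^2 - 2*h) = -2*h^3 - 2*h^2 + 14*h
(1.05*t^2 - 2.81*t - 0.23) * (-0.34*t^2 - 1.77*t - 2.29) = -0.357*t^4 - 0.9031*t^3 + 2.6474*t^2 + 6.842*t + 0.5267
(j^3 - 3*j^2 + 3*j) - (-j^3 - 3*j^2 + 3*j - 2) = 2*j^3 + 2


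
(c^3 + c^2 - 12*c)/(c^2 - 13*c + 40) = c*(c^2 + c - 12)/(c^2 - 13*c + 40)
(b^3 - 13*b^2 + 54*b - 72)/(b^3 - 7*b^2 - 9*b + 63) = (b^2 - 10*b + 24)/(b^2 - 4*b - 21)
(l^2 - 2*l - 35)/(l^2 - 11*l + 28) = (l + 5)/(l - 4)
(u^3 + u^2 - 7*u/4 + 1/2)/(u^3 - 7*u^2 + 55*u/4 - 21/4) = (2*u^2 + 3*u - 2)/(2*u^2 - 13*u + 21)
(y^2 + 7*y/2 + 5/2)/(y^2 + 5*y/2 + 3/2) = (2*y + 5)/(2*y + 3)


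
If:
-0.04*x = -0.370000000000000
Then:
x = 9.25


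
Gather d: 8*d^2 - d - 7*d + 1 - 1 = 8*d^2 - 8*d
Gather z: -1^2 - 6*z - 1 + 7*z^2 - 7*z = 7*z^2 - 13*z - 2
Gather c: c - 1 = c - 1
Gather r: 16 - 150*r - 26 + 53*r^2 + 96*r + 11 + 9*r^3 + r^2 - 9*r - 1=9*r^3 + 54*r^2 - 63*r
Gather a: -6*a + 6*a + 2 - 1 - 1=0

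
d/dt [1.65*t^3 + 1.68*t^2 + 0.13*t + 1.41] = 4.95*t^2 + 3.36*t + 0.13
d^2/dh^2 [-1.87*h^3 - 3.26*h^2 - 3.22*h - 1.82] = -11.22*h - 6.52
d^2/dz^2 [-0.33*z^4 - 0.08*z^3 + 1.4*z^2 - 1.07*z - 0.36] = -3.96*z^2 - 0.48*z + 2.8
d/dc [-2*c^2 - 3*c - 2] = -4*c - 3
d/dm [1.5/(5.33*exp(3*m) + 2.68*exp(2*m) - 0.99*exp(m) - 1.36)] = (-23.985*exp(2*m) - 8.04*exp(m) + 1.485)*exp(m)/(5.33*exp(3*m) + 2.68*exp(2*m) - 0.99*exp(m) - 1.36)^2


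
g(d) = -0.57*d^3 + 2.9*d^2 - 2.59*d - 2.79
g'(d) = -1.71*d^2 + 5.8*d - 2.59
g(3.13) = 0.04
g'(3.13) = -1.19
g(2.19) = -0.54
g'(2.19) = 1.91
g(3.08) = 0.09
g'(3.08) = -0.95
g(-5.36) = 182.18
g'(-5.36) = -82.81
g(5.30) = -19.92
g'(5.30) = -19.88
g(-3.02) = 47.18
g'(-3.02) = -35.70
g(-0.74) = 0.95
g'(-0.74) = -7.82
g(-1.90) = 16.51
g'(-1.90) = -19.78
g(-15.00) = 2612.31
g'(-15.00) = -474.34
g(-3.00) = 46.47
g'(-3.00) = -35.38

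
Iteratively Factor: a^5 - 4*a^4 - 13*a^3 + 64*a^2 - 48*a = (a + 4)*(a^4 - 8*a^3 + 19*a^2 - 12*a) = (a - 1)*(a + 4)*(a^3 - 7*a^2 + 12*a) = (a - 4)*(a - 1)*(a + 4)*(a^2 - 3*a) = (a - 4)*(a - 3)*(a - 1)*(a + 4)*(a)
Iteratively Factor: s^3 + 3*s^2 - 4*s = (s + 4)*(s^2 - s) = s*(s + 4)*(s - 1)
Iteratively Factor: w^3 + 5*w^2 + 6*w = (w + 2)*(w^2 + 3*w) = (w + 2)*(w + 3)*(w)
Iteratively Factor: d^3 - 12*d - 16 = (d + 2)*(d^2 - 2*d - 8) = (d - 4)*(d + 2)*(d + 2)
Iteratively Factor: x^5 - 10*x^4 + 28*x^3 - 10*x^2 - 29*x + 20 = (x - 1)*(x^4 - 9*x^3 + 19*x^2 + 9*x - 20) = (x - 1)^2*(x^3 - 8*x^2 + 11*x + 20) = (x - 1)^2*(x + 1)*(x^2 - 9*x + 20) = (x - 4)*(x - 1)^2*(x + 1)*(x - 5)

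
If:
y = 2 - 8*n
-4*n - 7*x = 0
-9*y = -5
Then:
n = 13/72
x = -13/126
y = 5/9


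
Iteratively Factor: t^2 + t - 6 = (t + 3)*(t - 2)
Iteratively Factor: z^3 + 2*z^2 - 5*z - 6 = (z + 1)*(z^2 + z - 6) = (z - 2)*(z + 1)*(z + 3)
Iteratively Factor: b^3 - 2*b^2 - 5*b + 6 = (b - 1)*(b^2 - b - 6) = (b - 3)*(b - 1)*(b + 2)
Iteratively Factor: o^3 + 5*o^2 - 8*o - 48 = (o + 4)*(o^2 + o - 12) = (o + 4)^2*(o - 3)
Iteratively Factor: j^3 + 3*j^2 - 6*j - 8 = (j + 1)*(j^2 + 2*j - 8) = (j - 2)*(j + 1)*(j + 4)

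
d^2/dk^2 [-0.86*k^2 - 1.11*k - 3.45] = -1.72000000000000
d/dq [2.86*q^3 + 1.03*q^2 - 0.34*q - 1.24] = 8.58*q^2 + 2.06*q - 0.34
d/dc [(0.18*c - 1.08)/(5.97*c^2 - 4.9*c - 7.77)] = (-1.0746*c^2 + 12.8952*c - 6.6906)/(35.6409*c^4 - 58.506*c^3 - 68.7638*c^2 + 76.146*c + 60.3729)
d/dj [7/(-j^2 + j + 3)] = 7*(2*j - 1)/(-j^2 + j + 3)^2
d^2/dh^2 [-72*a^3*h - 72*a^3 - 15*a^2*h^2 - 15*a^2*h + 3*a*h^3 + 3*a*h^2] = 6*a*(-5*a + 3*h + 1)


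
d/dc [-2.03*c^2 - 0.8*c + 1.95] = -4.06*c - 0.8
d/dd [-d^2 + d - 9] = 1 - 2*d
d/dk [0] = 0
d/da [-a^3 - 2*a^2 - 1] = a*(-3*a - 4)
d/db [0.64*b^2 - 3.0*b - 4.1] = 1.28*b - 3.0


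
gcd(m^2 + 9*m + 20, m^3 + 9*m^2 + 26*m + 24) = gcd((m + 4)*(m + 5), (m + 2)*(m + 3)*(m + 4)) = m + 4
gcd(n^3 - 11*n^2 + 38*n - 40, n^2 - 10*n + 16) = n - 2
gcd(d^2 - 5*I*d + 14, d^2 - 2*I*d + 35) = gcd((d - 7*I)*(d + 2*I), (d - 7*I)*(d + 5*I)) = d - 7*I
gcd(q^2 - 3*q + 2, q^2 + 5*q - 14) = q - 2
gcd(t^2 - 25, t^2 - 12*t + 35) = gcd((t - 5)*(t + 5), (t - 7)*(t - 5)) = t - 5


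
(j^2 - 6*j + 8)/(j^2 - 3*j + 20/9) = 9*(j^2 - 6*j + 8)/(9*j^2 - 27*j + 20)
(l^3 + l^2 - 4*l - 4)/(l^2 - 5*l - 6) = (l^2 - 4)/(l - 6)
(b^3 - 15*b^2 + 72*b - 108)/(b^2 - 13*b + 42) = (b^2 - 9*b + 18)/(b - 7)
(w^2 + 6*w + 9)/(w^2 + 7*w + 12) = (w + 3)/(w + 4)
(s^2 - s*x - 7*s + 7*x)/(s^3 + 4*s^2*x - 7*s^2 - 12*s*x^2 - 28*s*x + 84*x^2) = (-s + x)/(-s^2 - 4*s*x + 12*x^2)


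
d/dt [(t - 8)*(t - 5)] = 2*t - 13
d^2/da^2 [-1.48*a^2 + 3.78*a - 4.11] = -2.96000000000000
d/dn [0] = 0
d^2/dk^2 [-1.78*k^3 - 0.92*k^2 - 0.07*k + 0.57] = -10.68*k - 1.84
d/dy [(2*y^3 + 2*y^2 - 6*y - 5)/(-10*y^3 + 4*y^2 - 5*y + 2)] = (28*y^4 - 140*y^3 - 124*y^2 + 48*y - 37)/(100*y^6 - 80*y^5 + 116*y^4 - 80*y^3 + 41*y^2 - 20*y + 4)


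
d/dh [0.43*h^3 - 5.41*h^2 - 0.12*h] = 1.29*h^2 - 10.82*h - 0.12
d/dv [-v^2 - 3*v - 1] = -2*v - 3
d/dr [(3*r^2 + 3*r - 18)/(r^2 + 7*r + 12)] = 18/(r^2 + 8*r + 16)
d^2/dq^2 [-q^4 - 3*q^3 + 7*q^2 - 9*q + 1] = -12*q^2 - 18*q + 14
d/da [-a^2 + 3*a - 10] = 3 - 2*a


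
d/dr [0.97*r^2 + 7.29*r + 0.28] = 1.94*r + 7.29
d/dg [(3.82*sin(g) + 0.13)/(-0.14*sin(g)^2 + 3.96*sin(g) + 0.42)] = (0.5348*sin(g)^2 + 0.0364000000000004*sin(g) + 1.0896)*cos(g)/(0.0196*sin(g)^4 - 1.1088*sin(g)^3 + 15.564*sin(g)^2 + 3.3264*sin(g) + 0.1764)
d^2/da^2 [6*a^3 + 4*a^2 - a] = 36*a + 8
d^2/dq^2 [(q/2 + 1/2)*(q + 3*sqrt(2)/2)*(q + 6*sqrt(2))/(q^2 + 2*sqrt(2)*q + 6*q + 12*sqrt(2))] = (-55*sqrt(2)*q^3 + 52*q^3 - 684*q^2 + 360*sqrt(2)*q^2 - 1080*sqrt(2)*q + 1296*q - 1728 + 1440*sqrt(2))/(2*(q^6 + 6*sqrt(2)*q^5 + 18*q^5 + 132*q^4 + 108*sqrt(2)*q^4 + 648*q^3 + 664*sqrt(2)*q^3 + 1584*sqrt(2)*q^2 + 2592*q^2 + 1728*sqrt(2)*q + 5184*q + 3456*sqrt(2)))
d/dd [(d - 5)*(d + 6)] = 2*d + 1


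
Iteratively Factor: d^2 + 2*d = (d + 2)*(d)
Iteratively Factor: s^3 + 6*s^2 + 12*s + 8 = (s + 2)*(s^2 + 4*s + 4) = (s + 2)^2*(s + 2)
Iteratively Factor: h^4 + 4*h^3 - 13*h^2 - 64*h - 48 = (h + 3)*(h^3 + h^2 - 16*h - 16) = (h - 4)*(h + 3)*(h^2 + 5*h + 4) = (h - 4)*(h + 1)*(h + 3)*(h + 4)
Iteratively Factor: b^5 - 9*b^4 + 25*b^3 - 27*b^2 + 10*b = (b - 1)*(b^4 - 8*b^3 + 17*b^2 - 10*b) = (b - 1)^2*(b^3 - 7*b^2 + 10*b) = b*(b - 1)^2*(b^2 - 7*b + 10) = b*(b - 2)*(b - 1)^2*(b - 5)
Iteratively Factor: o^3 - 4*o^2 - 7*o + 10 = (o + 2)*(o^2 - 6*o + 5) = (o - 1)*(o + 2)*(o - 5)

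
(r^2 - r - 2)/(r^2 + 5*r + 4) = (r - 2)/(r + 4)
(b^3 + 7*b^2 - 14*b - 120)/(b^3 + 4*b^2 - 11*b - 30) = (b^2 + 2*b - 24)/(b^2 - b - 6)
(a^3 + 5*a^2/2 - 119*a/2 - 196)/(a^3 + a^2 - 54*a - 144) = (2*a^2 + 21*a + 49)/(2*(a^2 + 9*a + 18))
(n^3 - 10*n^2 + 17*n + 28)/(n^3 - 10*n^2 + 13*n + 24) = (n^2 - 11*n + 28)/(n^2 - 11*n + 24)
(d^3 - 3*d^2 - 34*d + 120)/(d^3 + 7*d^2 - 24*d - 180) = (d - 4)/(d + 6)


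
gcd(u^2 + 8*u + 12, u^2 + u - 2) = u + 2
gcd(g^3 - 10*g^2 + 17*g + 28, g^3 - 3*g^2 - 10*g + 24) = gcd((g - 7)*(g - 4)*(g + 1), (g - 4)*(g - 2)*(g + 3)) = g - 4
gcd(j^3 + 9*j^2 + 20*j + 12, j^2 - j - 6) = j + 2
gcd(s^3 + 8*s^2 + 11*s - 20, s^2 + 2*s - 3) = s - 1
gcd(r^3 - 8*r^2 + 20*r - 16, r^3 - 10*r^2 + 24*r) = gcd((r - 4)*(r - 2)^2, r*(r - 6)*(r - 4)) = r - 4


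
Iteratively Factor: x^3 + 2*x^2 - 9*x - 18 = (x + 3)*(x^2 - x - 6) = (x - 3)*(x + 3)*(x + 2)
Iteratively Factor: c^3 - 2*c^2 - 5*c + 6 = (c + 2)*(c^2 - 4*c + 3) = (c - 3)*(c + 2)*(c - 1)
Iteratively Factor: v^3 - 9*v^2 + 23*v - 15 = (v - 1)*(v^2 - 8*v + 15) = (v - 5)*(v - 1)*(v - 3)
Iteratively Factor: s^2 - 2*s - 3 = (s + 1)*(s - 3)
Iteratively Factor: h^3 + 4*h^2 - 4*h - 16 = (h - 2)*(h^2 + 6*h + 8) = (h - 2)*(h + 2)*(h + 4)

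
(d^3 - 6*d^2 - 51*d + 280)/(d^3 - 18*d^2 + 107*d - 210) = (d^2 - d - 56)/(d^2 - 13*d + 42)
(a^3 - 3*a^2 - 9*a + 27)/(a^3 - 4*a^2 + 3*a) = (a^2 - 9)/(a*(a - 1))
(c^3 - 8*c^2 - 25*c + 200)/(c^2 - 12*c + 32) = (c^2 - 25)/(c - 4)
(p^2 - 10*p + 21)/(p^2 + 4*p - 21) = (p - 7)/(p + 7)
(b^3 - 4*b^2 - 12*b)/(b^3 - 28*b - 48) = b/(b + 4)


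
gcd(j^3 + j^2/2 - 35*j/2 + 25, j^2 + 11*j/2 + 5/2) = j + 5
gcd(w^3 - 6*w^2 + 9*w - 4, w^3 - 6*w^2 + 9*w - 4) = w^3 - 6*w^2 + 9*w - 4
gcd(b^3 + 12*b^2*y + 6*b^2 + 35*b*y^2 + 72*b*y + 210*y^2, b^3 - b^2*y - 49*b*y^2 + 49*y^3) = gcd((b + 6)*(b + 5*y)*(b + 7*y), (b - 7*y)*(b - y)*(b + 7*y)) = b + 7*y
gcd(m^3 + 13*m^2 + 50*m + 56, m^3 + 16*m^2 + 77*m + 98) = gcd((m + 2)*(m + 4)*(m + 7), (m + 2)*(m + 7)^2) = m^2 + 9*m + 14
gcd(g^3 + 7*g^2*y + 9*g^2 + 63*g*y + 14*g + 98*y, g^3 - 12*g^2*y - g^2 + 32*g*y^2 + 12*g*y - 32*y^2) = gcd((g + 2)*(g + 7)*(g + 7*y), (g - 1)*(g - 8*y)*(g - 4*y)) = 1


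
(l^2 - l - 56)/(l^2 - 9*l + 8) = (l + 7)/(l - 1)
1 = 1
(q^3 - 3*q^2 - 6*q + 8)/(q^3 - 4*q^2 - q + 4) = (q + 2)/(q + 1)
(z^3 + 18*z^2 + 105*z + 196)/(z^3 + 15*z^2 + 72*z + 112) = (z + 7)/(z + 4)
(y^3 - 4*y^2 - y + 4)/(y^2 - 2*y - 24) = (-y^3 + 4*y^2 + y - 4)/(-y^2 + 2*y + 24)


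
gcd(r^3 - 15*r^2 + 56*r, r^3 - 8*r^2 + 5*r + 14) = r - 7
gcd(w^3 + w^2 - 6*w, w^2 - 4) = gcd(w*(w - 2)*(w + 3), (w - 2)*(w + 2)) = w - 2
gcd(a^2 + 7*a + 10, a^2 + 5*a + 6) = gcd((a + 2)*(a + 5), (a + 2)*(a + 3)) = a + 2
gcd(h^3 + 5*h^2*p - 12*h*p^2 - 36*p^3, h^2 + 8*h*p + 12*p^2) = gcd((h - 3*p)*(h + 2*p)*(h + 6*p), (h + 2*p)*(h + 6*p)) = h^2 + 8*h*p + 12*p^2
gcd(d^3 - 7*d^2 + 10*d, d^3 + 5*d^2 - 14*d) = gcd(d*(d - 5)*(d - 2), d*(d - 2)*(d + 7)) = d^2 - 2*d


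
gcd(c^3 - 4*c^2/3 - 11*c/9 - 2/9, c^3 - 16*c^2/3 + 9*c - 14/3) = c - 2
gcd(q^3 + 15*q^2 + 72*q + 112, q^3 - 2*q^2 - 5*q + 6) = 1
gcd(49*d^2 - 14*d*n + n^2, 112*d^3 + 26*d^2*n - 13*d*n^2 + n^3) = 7*d - n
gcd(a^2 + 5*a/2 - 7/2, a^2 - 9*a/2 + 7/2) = a - 1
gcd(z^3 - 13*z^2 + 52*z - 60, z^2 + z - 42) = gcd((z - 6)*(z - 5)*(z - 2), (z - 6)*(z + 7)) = z - 6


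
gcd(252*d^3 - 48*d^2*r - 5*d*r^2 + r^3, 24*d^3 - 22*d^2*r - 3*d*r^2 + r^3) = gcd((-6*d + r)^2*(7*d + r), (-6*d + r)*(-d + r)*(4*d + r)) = -6*d + r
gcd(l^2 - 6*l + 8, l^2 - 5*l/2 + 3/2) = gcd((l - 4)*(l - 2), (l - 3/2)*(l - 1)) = 1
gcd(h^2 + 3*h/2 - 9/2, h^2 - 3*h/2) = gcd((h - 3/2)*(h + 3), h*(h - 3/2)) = h - 3/2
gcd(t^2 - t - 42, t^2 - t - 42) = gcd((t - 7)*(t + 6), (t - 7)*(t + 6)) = t^2 - t - 42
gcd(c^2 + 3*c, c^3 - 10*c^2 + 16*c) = c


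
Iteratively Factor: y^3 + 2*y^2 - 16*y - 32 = (y + 4)*(y^2 - 2*y - 8) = (y - 4)*(y + 4)*(y + 2)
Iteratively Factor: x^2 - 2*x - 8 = (x - 4)*(x + 2)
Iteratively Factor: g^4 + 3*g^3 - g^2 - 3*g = (g + 1)*(g^3 + 2*g^2 - 3*g) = (g - 1)*(g + 1)*(g^2 + 3*g) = g*(g - 1)*(g + 1)*(g + 3)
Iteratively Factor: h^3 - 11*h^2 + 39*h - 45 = (h - 3)*(h^2 - 8*h + 15) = (h - 3)^2*(h - 5)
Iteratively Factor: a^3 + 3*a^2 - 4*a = (a - 1)*(a^2 + 4*a) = a*(a - 1)*(a + 4)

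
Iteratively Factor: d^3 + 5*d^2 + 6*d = (d + 2)*(d^2 + 3*d) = d*(d + 2)*(d + 3)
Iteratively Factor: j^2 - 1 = (j - 1)*(j + 1)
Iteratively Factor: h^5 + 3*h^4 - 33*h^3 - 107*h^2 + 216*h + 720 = (h + 3)*(h^4 - 33*h^2 - 8*h + 240) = (h + 3)*(h + 4)*(h^3 - 4*h^2 - 17*h + 60) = (h - 3)*(h + 3)*(h + 4)*(h^2 - h - 20) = (h - 3)*(h + 3)*(h + 4)^2*(h - 5)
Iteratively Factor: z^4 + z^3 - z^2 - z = (z + 1)*(z^3 - z) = z*(z + 1)*(z^2 - 1) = z*(z + 1)^2*(z - 1)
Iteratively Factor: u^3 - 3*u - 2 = (u + 1)*(u^2 - u - 2) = (u - 2)*(u + 1)*(u + 1)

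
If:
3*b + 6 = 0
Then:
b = -2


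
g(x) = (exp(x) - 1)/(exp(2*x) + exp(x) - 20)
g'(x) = (exp(x) - 1)*(-2*exp(2*x) - exp(x))/(exp(2*x) + exp(x) - 20)^2 + exp(x)/(exp(2*x) + exp(x) - 20)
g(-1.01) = 0.03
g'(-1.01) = -0.02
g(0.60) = -0.06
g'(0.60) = -0.15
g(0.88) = -0.12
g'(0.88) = -0.35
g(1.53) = 0.61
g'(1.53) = -4.06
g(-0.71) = 0.03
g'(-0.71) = -0.02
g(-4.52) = 0.05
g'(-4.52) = -0.00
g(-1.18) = 0.04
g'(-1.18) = -0.01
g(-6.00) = 0.05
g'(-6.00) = -0.00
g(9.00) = 0.00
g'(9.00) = 0.00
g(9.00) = 0.00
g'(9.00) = 0.00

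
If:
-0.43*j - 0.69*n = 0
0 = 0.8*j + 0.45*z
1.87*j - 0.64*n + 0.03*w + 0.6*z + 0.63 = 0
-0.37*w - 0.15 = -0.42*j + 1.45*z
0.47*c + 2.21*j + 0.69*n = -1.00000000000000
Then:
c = -0.51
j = -0.43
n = 0.27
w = -3.87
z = 0.76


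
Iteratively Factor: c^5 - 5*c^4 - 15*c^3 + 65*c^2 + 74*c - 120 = (c - 5)*(c^4 - 15*c^2 - 10*c + 24) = (c - 5)*(c - 4)*(c^3 + 4*c^2 + c - 6) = (c - 5)*(c - 4)*(c - 1)*(c^2 + 5*c + 6) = (c - 5)*(c - 4)*(c - 1)*(c + 3)*(c + 2)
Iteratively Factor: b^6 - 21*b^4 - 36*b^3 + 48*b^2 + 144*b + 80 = (b + 2)*(b^5 - 2*b^4 - 17*b^3 - 2*b^2 + 52*b + 40) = (b - 5)*(b + 2)*(b^4 + 3*b^3 - 2*b^2 - 12*b - 8) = (b - 5)*(b + 2)^2*(b^3 + b^2 - 4*b - 4) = (b - 5)*(b + 1)*(b + 2)^2*(b^2 - 4) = (b - 5)*(b - 2)*(b + 1)*(b + 2)^2*(b + 2)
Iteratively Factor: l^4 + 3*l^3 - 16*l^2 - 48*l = (l - 4)*(l^3 + 7*l^2 + 12*l) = (l - 4)*(l + 3)*(l^2 + 4*l) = (l - 4)*(l + 3)*(l + 4)*(l)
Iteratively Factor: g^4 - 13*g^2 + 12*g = (g - 1)*(g^3 + g^2 - 12*g) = (g - 3)*(g - 1)*(g^2 + 4*g) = (g - 3)*(g - 1)*(g + 4)*(g)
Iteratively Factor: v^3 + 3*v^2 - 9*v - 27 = (v - 3)*(v^2 + 6*v + 9) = (v - 3)*(v + 3)*(v + 3)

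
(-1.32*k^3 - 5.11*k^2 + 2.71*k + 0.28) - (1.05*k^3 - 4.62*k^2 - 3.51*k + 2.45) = -2.37*k^3 - 0.49*k^2 + 6.22*k - 2.17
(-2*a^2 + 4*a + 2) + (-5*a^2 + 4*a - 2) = -7*a^2 + 8*a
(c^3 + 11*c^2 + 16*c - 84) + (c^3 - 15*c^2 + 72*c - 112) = 2*c^3 - 4*c^2 + 88*c - 196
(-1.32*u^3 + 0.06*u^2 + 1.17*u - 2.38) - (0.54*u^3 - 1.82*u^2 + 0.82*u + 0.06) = -1.86*u^3 + 1.88*u^2 + 0.35*u - 2.44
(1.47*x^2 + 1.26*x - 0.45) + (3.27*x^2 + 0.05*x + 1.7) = 4.74*x^2 + 1.31*x + 1.25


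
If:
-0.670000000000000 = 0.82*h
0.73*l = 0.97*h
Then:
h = -0.82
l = -1.09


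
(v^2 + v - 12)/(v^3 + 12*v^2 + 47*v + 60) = (v - 3)/(v^2 + 8*v + 15)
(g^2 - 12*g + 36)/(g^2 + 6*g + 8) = (g^2 - 12*g + 36)/(g^2 + 6*g + 8)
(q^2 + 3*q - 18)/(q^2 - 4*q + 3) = (q + 6)/(q - 1)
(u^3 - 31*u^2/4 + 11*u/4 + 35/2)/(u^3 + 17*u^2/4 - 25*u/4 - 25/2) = (u - 7)/(u + 5)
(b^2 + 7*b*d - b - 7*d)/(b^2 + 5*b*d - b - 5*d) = (b + 7*d)/(b + 5*d)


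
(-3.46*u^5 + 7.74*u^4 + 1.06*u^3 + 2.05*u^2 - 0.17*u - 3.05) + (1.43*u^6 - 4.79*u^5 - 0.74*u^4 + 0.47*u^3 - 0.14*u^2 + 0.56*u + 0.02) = 1.43*u^6 - 8.25*u^5 + 7.0*u^4 + 1.53*u^3 + 1.91*u^2 + 0.39*u - 3.03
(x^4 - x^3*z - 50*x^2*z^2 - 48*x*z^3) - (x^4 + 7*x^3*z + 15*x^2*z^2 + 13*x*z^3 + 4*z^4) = -8*x^3*z - 65*x^2*z^2 - 61*x*z^3 - 4*z^4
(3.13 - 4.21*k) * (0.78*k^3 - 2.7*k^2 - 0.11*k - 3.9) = -3.2838*k^4 + 13.8084*k^3 - 7.9879*k^2 + 16.0747*k - 12.207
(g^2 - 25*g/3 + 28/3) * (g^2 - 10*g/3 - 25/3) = g^4 - 35*g^3/3 + 259*g^2/9 + 115*g/3 - 700/9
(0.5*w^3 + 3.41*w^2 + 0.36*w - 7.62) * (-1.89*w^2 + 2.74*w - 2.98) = -0.945*w^5 - 5.0749*w^4 + 7.173*w^3 + 5.2264*w^2 - 21.9516*w + 22.7076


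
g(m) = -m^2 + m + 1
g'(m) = 1 - 2*m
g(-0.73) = -0.26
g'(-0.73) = 2.46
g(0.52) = 1.25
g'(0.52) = -0.04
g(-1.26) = -1.85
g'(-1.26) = 3.52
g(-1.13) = -1.41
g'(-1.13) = 3.26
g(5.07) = -19.63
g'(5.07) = -9.14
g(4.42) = -14.12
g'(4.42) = -7.84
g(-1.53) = -2.87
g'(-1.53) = 4.06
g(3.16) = -5.83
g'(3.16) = -5.32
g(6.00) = -29.00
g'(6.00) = -11.00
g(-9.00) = -89.00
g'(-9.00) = 19.00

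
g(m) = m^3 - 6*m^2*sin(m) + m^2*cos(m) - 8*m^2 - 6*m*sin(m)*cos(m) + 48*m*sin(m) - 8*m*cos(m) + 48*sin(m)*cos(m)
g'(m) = -m^2*sin(m) - 6*m^2*cos(m) + 3*m^2 + 6*m*sin(m)^2 - 4*m*sin(m) - 6*m*cos(m)^2 + 50*m*cos(m) - 16*m - 48*sin(m)^2 - 6*sin(m)*cos(m) + 48*sin(m) + 48*cos(m)^2 - 8*cos(m)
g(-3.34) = -221.58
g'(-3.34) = 397.90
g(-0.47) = -8.02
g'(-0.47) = -11.18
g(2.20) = 24.78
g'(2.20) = -43.68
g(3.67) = -81.35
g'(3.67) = -99.93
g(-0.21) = -6.56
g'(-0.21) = 21.17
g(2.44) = 13.35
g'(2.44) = -51.61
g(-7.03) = -279.56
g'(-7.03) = -228.88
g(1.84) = 38.24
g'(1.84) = -30.50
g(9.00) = 52.80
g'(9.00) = 108.94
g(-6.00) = -541.64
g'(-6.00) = -219.80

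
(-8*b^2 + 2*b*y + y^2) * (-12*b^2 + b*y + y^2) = 96*b^4 - 32*b^3*y - 18*b^2*y^2 + 3*b*y^3 + y^4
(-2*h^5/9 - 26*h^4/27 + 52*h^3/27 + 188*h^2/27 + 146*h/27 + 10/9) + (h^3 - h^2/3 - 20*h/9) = -2*h^5/9 - 26*h^4/27 + 79*h^3/27 + 179*h^2/27 + 86*h/27 + 10/9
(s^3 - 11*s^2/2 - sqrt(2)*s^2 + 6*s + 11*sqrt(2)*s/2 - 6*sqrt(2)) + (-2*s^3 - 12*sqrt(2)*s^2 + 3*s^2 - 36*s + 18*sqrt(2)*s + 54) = -s^3 - 13*sqrt(2)*s^2 - 5*s^2/2 - 30*s + 47*sqrt(2)*s/2 - 6*sqrt(2) + 54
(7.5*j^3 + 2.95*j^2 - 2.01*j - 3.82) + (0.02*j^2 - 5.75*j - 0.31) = 7.5*j^3 + 2.97*j^2 - 7.76*j - 4.13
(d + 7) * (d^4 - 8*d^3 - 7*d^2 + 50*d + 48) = d^5 - d^4 - 63*d^3 + d^2 + 398*d + 336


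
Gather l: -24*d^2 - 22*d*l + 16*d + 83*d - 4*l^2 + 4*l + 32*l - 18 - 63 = -24*d^2 + 99*d - 4*l^2 + l*(36 - 22*d) - 81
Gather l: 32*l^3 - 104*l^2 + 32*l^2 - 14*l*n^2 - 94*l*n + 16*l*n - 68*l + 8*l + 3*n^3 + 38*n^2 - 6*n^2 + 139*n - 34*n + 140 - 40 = 32*l^3 - 72*l^2 + l*(-14*n^2 - 78*n - 60) + 3*n^3 + 32*n^2 + 105*n + 100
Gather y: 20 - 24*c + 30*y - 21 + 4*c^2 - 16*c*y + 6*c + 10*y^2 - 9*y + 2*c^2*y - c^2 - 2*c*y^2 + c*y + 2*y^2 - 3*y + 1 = 3*c^2 - 18*c + y^2*(12 - 2*c) + y*(2*c^2 - 15*c + 18)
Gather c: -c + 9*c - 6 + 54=8*c + 48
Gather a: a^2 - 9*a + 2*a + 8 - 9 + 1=a^2 - 7*a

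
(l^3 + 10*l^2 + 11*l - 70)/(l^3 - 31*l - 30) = (l^2 + 5*l - 14)/(l^2 - 5*l - 6)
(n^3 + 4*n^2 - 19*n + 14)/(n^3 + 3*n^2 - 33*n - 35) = (n^2 - 3*n + 2)/(n^2 - 4*n - 5)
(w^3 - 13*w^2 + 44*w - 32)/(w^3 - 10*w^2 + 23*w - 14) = (w^2 - 12*w + 32)/(w^2 - 9*w + 14)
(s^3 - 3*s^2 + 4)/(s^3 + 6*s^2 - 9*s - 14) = (s - 2)/(s + 7)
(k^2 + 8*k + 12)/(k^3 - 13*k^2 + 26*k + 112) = (k + 6)/(k^2 - 15*k + 56)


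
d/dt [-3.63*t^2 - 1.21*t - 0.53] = -7.26*t - 1.21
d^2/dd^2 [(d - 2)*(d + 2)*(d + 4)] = 6*d + 8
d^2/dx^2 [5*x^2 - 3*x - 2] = 10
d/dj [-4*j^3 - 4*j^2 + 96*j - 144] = -12*j^2 - 8*j + 96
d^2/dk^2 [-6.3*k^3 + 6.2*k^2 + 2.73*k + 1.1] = 12.4 - 37.8*k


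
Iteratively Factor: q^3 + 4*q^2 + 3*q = (q + 3)*(q^2 + q) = (q + 1)*(q + 3)*(q)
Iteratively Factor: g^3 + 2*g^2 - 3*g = (g + 3)*(g^2 - g) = g*(g + 3)*(g - 1)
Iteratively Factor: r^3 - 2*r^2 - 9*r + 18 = (r + 3)*(r^2 - 5*r + 6) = (r - 3)*(r + 3)*(r - 2)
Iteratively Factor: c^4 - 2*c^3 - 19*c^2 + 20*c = (c - 5)*(c^3 + 3*c^2 - 4*c) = (c - 5)*(c - 1)*(c^2 + 4*c) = (c - 5)*(c - 1)*(c + 4)*(c)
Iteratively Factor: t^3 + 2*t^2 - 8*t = (t - 2)*(t^2 + 4*t) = (t - 2)*(t + 4)*(t)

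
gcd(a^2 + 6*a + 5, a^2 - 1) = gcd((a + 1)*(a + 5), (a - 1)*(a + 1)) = a + 1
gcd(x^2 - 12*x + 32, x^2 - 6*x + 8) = x - 4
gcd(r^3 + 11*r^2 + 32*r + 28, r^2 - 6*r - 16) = r + 2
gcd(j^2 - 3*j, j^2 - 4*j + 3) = j - 3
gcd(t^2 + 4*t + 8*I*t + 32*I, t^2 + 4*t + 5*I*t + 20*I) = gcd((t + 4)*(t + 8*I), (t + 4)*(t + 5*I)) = t + 4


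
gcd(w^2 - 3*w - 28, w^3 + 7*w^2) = 1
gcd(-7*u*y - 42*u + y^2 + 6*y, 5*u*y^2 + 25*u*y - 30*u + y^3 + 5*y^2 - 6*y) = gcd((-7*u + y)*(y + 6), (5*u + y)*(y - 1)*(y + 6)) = y + 6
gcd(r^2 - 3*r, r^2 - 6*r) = r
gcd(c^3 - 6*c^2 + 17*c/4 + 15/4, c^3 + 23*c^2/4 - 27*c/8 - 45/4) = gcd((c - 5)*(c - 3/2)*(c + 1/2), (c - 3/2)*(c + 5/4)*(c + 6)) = c - 3/2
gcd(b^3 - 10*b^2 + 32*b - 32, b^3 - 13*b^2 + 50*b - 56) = b^2 - 6*b + 8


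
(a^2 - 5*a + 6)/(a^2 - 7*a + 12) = (a - 2)/(a - 4)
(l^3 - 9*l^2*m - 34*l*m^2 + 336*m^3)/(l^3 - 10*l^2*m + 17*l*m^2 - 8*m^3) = (l^2 - l*m - 42*m^2)/(l^2 - 2*l*m + m^2)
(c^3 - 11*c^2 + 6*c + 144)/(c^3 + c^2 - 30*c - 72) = (c - 8)/(c + 4)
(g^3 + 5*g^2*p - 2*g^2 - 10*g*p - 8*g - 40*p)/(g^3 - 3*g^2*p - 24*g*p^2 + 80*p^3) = (g^2 - 2*g - 8)/(g^2 - 8*g*p + 16*p^2)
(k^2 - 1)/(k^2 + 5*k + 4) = (k - 1)/(k + 4)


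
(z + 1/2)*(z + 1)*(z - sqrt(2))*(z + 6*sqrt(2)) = z^4 + 3*z^3/2 + 5*sqrt(2)*z^3 - 23*z^2/2 + 15*sqrt(2)*z^2/2 - 18*z + 5*sqrt(2)*z/2 - 6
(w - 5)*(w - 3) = w^2 - 8*w + 15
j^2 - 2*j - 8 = (j - 4)*(j + 2)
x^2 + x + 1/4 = (x + 1/2)^2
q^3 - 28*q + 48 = (q - 4)*(q - 2)*(q + 6)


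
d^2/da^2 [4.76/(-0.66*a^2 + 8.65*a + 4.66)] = (-4.146912*a^2 + 54.34968*a + 4.76*(1.32*a - 8.65)*(2.64*a - 17.3) + 29.279712)/(-0.66*a^2 + 8.65*a + 4.66)^3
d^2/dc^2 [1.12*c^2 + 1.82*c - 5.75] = 2.24000000000000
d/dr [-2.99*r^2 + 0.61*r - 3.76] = 0.61 - 5.98*r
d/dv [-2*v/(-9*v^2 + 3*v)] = -2/(3*v - 1)^2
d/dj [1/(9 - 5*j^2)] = 10*j/(5*j^2 - 9)^2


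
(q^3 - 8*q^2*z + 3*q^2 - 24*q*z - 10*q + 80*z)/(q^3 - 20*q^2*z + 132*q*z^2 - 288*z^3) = (q^2 + 3*q - 10)/(q^2 - 12*q*z + 36*z^2)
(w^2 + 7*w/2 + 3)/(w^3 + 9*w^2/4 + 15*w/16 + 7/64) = 32*(2*w^2 + 7*w + 6)/(64*w^3 + 144*w^2 + 60*w + 7)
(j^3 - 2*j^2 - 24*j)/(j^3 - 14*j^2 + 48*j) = (j + 4)/(j - 8)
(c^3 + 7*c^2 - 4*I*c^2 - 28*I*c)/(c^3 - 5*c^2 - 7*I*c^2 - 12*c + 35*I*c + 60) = c*(c + 7)/(c^2 - c*(5 + 3*I) + 15*I)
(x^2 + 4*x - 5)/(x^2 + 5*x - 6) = (x + 5)/(x + 6)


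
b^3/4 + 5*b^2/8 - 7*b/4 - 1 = (b/4 + 1)*(b - 2)*(b + 1/2)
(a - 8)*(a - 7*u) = a^2 - 7*a*u - 8*a + 56*u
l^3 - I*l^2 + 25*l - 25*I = (l - 5*I)*(l - I)*(l + 5*I)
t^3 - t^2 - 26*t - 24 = (t - 6)*(t + 1)*(t + 4)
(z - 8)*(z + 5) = z^2 - 3*z - 40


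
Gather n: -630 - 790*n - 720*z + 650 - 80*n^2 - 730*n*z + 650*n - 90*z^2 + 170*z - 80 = -80*n^2 + n*(-730*z - 140) - 90*z^2 - 550*z - 60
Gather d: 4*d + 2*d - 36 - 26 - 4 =6*d - 66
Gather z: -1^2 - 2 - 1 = -4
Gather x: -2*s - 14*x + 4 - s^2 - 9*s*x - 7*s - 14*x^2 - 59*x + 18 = -s^2 - 9*s - 14*x^2 + x*(-9*s - 73) + 22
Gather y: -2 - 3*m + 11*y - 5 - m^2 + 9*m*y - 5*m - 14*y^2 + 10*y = -m^2 - 8*m - 14*y^2 + y*(9*m + 21) - 7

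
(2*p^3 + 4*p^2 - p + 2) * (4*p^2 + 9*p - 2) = 8*p^5 + 34*p^4 + 28*p^3 - 9*p^2 + 20*p - 4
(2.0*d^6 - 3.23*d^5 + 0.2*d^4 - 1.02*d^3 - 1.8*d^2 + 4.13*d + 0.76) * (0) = 0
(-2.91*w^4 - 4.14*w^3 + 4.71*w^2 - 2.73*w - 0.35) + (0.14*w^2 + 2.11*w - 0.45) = -2.91*w^4 - 4.14*w^3 + 4.85*w^2 - 0.62*w - 0.8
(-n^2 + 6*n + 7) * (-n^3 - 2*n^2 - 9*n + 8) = n^5 - 4*n^4 - 10*n^3 - 76*n^2 - 15*n + 56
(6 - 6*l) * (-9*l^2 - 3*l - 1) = 54*l^3 - 36*l^2 - 12*l - 6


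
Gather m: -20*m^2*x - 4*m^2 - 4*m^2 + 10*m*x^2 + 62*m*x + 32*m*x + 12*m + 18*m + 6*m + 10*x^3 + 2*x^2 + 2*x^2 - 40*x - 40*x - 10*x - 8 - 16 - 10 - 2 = m^2*(-20*x - 8) + m*(10*x^2 + 94*x + 36) + 10*x^3 + 4*x^2 - 90*x - 36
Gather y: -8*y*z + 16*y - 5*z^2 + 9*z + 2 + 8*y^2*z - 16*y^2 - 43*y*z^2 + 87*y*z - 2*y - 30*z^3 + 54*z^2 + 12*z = y^2*(8*z - 16) + y*(-43*z^2 + 79*z + 14) - 30*z^3 + 49*z^2 + 21*z + 2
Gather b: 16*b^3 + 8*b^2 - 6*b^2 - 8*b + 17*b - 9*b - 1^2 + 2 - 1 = 16*b^3 + 2*b^2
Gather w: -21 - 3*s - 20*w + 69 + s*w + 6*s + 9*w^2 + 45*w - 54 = 3*s + 9*w^2 + w*(s + 25) - 6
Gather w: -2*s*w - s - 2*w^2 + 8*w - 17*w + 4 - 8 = -s - 2*w^2 + w*(-2*s - 9) - 4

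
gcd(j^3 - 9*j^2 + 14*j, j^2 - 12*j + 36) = 1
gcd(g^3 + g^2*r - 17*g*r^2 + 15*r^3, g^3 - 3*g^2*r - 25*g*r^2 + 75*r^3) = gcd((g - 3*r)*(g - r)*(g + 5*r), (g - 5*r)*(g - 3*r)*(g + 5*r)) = -g^2 - 2*g*r + 15*r^2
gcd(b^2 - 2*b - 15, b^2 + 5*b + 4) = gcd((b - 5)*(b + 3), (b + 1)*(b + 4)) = 1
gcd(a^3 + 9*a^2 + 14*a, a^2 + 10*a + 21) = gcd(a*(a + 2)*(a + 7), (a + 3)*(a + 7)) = a + 7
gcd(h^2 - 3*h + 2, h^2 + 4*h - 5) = h - 1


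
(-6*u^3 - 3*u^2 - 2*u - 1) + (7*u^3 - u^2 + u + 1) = u^3 - 4*u^2 - u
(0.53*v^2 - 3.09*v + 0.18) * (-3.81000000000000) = -2.0193*v^2 + 11.7729*v - 0.6858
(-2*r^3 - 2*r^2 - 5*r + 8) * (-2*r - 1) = 4*r^4 + 6*r^3 + 12*r^2 - 11*r - 8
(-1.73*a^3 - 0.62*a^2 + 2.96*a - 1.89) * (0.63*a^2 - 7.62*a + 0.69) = -1.0899*a^5 + 12.792*a^4 + 5.3955*a^3 - 24.1737*a^2 + 16.4442*a - 1.3041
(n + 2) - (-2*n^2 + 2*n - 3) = 2*n^2 - n + 5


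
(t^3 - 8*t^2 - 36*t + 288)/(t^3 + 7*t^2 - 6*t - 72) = (t^2 - 14*t + 48)/(t^2 + t - 12)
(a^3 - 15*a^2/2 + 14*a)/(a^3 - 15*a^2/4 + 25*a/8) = 4*(2*a^2 - 15*a + 28)/(8*a^2 - 30*a + 25)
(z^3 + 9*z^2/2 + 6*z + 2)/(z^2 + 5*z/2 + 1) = z + 2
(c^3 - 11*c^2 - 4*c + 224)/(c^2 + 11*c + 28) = (c^2 - 15*c + 56)/(c + 7)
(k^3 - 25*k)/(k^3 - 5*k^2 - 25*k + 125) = k/(k - 5)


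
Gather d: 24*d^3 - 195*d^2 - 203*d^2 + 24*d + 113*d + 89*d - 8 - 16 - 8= 24*d^3 - 398*d^2 + 226*d - 32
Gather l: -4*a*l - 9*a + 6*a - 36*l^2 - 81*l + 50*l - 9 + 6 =-3*a - 36*l^2 + l*(-4*a - 31) - 3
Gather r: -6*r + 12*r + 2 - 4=6*r - 2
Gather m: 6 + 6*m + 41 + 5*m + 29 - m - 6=10*m + 70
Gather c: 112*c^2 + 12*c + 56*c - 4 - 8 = 112*c^2 + 68*c - 12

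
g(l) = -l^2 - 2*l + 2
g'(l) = -2*l - 2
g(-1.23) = 2.95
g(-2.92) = -0.69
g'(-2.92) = 3.84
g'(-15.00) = 28.00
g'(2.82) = -7.64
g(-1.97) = 2.06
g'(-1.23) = 0.46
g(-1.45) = 2.80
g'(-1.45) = 0.90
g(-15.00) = -193.00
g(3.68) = -18.90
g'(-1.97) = 1.94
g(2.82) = -11.59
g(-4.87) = -11.98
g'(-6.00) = 10.00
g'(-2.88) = 3.76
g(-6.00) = -22.00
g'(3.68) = -9.36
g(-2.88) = -0.53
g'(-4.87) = 7.74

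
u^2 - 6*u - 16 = (u - 8)*(u + 2)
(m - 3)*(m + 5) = m^2 + 2*m - 15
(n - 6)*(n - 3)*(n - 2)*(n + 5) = n^4 - 6*n^3 - 19*n^2 + 144*n - 180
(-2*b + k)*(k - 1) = -2*b*k + 2*b + k^2 - k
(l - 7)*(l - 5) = l^2 - 12*l + 35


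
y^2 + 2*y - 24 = (y - 4)*(y + 6)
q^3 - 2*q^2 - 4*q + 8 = (q - 2)^2*(q + 2)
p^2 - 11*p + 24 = (p - 8)*(p - 3)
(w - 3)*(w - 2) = w^2 - 5*w + 6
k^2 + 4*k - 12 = (k - 2)*(k + 6)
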